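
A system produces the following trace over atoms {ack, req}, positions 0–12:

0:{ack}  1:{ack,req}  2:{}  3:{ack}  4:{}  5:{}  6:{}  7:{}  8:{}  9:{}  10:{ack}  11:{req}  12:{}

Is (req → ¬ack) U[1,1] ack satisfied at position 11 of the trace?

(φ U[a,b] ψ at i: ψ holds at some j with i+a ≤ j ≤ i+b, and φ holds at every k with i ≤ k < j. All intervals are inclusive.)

Need some j in [12,12] with ack, and (req → ¬ack) at every k in [11,j-1].
  j=12: ack false.
No j in the window works → until fails.

False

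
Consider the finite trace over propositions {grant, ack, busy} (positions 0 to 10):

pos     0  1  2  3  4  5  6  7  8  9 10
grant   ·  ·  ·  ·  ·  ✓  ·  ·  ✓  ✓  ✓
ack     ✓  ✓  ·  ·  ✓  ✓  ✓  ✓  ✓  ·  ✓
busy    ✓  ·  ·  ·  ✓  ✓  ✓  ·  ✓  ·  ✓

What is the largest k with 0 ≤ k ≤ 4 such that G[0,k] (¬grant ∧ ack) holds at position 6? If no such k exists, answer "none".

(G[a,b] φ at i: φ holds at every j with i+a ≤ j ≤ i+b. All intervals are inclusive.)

(¬grant ∧ ack) must hold from j=6 onward; find where it first fails.
  j=6: holds
  j=7: holds
  j=8: fails
Holds on [6,7], so largest k = 1.

1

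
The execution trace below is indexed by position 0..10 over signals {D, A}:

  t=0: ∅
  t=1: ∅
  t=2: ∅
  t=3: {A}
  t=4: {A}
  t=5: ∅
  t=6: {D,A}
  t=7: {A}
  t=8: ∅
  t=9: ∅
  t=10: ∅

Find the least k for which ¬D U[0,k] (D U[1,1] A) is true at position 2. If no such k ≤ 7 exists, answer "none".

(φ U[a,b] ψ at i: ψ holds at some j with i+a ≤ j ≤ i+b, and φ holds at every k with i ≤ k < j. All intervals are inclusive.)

Need earliest j ≥ 2 with (D U[1,1] A), and ¬D at every k in [2,j-1].
  j=2: rhs fails.
  j=3: rhs fails.
  j=4: rhs fails.
  j=5: rhs fails.
  j=6: rhs holds; lhs holds on [2,5]. k = 4.

4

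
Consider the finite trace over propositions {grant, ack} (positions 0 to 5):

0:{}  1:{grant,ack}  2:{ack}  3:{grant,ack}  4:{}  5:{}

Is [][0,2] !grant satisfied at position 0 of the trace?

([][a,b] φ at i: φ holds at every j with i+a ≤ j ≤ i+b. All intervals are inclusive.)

Check !grant at every j in [0,2]:
  j=0: true
  j=1: false
  j=2: true
Fails at j=1 → formula fails.

No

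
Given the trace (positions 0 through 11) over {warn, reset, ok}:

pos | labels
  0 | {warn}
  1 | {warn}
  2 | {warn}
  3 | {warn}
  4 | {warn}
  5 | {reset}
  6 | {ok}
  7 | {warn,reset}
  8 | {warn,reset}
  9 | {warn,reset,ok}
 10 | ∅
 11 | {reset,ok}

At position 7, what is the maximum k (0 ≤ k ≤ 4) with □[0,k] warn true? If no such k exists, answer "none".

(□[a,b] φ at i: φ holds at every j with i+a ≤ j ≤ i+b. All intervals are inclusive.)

warn must hold from j=7 onward; find where it first fails.
  j=7: holds
  j=8: holds
  j=9: holds
  j=10: fails
Holds on [7,9], so largest k = 2.

2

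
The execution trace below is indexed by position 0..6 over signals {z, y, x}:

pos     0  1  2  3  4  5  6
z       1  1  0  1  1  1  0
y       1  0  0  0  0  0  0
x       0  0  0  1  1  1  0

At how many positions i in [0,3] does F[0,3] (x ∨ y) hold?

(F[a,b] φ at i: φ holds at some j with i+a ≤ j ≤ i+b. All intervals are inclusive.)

Evaluate at each i in [0,3]:
  i=0: ✓ (witness j=0)
  i=1: ✓ (witness j=3)
  i=2: ✓ (witness j=3)
  i=3: ✓ (witness j=3)
Positions where it holds: {0, 1, 2, 3} → 4.

4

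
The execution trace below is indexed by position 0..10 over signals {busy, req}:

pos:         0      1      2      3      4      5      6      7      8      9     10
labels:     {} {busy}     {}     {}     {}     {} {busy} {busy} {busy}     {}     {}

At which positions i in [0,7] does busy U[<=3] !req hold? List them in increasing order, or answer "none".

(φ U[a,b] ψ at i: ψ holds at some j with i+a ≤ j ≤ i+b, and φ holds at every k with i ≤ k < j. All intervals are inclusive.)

Evaluate at each i in [0,7]:
  i=0: ✓ (rhs at j=0)
  i=1: ✓ (rhs at j=1)
  i=2: ✓ (rhs at j=2)
  i=3: ✓ (rhs at j=3)
  i=4: ✓ (rhs at j=4)
  i=5: ✓ (rhs at j=5)
  i=6: ✓ (rhs at j=6)
  i=7: ✓ (rhs at j=7)

0, 1, 2, 3, 4, 5, 6, 7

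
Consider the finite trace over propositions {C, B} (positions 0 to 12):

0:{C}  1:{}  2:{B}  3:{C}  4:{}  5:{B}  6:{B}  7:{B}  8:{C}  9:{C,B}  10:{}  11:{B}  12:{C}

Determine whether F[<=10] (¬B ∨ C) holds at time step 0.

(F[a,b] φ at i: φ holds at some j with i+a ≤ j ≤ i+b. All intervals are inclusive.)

Check (¬B ∨ C) at each j in [0,10]:
  j=0: true
  j=1: true
  j=2: false
  j=3: true
  j=4: true
  j=5: false
  j=6: false
  j=7: false
  j=8: true
  j=9: true
  j=10: true
Found at j=0 → formula holds.

Yes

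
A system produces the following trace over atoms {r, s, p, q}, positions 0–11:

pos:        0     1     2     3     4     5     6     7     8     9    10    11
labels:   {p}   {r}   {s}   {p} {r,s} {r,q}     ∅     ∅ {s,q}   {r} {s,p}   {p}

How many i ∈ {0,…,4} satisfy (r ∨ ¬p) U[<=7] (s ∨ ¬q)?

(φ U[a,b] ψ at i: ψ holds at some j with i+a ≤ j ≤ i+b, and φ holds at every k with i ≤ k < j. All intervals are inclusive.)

5

Evaluate at each i in [0,4]:
  i=0: ✓ (rhs at j=0)
  i=1: ✓ (rhs at j=1)
  i=2: ✓ (rhs at j=2)
  i=3: ✓ (rhs at j=3)
  i=4: ✓ (rhs at j=4)
Positions where it holds: {0, 1, 2, 3, 4} → 5.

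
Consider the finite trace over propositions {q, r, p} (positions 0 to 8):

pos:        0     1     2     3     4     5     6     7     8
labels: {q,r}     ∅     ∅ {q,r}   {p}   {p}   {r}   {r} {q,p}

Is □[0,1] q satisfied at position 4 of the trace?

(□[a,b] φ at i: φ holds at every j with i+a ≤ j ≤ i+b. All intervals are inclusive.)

No

Check q at every j in [4,5]:
  j=4: false
  j=5: false
Fails at j=4 → formula fails.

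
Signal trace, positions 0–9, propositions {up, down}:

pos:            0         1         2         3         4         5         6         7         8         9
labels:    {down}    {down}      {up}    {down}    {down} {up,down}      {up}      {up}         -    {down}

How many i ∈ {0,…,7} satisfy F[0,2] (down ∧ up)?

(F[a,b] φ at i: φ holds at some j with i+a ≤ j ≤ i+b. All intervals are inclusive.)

3

Evaluate at each i in [0,7]:
  i=0: ✗ (none in [0,2])
  i=1: ✗ (none in [1,3])
  i=2: ✗ (none in [2,4])
  i=3: ✓ (witness j=5)
  i=4: ✓ (witness j=5)
  i=5: ✓ (witness j=5)
  i=6: ✗ (none in [6,8])
  i=7: ✗ (none in [7,9])
Positions where it holds: {3, 4, 5} → 3.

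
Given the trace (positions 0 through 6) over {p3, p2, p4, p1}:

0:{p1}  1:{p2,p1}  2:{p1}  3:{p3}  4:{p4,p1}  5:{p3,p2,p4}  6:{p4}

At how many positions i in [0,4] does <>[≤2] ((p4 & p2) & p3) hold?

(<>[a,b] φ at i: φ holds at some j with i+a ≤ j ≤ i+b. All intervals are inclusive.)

2

Evaluate at each i in [0,4]:
  i=0: ✗ (none in [0,2])
  i=1: ✗ (none in [1,3])
  i=2: ✗ (none in [2,4])
  i=3: ✓ (witness j=5)
  i=4: ✓ (witness j=5)
Positions where it holds: {3, 4} → 2.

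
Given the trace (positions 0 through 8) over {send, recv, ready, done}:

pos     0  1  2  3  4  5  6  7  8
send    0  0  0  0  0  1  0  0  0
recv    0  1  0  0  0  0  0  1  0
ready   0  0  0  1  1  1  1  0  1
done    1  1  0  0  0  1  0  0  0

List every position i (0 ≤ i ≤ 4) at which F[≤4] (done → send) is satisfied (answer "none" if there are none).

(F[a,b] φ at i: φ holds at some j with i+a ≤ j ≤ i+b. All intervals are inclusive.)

Evaluate at each i in [0,4]:
  i=0: ✓ (witness j=2)
  i=1: ✓ (witness j=2)
  i=2: ✓ (witness j=2)
  i=3: ✓ (witness j=3)
  i=4: ✓ (witness j=4)

0, 1, 2, 3, 4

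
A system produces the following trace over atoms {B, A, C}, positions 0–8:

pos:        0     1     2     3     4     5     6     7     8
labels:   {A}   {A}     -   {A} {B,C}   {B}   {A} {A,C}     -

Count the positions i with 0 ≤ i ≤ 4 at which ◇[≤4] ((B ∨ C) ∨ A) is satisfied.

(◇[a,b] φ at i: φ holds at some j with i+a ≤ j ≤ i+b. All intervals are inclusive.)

5

Evaluate at each i in [0,4]:
  i=0: ✓ (witness j=0)
  i=1: ✓ (witness j=1)
  i=2: ✓ (witness j=3)
  i=3: ✓ (witness j=3)
  i=4: ✓ (witness j=4)
Positions where it holds: {0, 1, 2, 3, 4} → 5.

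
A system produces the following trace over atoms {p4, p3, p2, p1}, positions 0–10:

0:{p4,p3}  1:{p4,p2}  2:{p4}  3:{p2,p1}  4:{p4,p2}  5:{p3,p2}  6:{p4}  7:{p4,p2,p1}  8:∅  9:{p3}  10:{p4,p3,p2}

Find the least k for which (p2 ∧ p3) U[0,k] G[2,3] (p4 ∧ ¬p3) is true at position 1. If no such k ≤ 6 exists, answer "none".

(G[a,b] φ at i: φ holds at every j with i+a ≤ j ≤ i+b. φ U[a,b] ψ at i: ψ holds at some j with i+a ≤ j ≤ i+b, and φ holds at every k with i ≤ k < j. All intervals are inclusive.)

none

Need earliest j ≥ 1 with G[2,3] (p4 ∧ ¬p3), and (p2 ∧ p3) at every k in [1,j-1].
  j=1: rhs fails.
  j=2: rhs fails.
  j=3: rhs fails.
  j=4: rhs holds but lhs fails at k=1.
  j=5: rhs fails.
  j=6: rhs fails.
  j=7: rhs fails.
No witness within the range → none.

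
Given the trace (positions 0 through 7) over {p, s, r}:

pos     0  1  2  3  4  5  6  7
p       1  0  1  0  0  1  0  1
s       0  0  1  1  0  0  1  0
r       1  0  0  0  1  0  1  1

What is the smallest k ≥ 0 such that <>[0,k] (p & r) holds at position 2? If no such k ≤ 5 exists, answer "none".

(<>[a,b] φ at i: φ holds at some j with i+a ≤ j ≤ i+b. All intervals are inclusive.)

5

Scan j = 2,3,… for (p & r):
  j=2: fails
  j=3: fails
  j=4: fails
  j=5: fails
  j=6: fails
  j=7: holds
First hit at j=7, so smallest k = 7-2 = 5.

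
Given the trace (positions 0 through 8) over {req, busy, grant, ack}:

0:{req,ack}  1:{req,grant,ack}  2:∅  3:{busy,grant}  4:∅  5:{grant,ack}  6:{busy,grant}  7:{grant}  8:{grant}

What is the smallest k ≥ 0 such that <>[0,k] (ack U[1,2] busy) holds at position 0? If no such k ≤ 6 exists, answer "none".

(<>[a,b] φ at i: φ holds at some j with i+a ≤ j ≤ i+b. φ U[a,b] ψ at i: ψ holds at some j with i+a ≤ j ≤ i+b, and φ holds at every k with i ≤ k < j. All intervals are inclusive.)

5

Scan j = 0,1,… for (ack U[1,2] busy):
  j=0: fails
  j=1: fails
  j=2: fails
  j=3: fails
  j=4: fails
  j=5: holds
First hit at j=5, so smallest k = 5-0 = 5.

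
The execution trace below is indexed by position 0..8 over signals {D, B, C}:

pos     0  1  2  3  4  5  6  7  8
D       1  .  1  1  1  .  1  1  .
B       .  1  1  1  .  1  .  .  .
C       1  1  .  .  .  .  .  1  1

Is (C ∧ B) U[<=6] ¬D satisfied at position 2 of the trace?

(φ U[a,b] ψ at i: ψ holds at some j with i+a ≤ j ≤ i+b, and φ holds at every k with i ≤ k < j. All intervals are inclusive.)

Does not hold

Need some j in [2,8] with ¬D, and (C ∧ B) at every k in [2,j-1].
  j=2: ¬D false.
  j=3: ¬D false.
  j=4: ¬D false.
  j=5: ¬D holds, but (C ∧ B) fails at k=2 → not this j.
  j=6: ¬D false.
  j=7: ¬D false.
  j=8: ¬D holds, but (C ∧ B) fails at k=2 → not this j.
No j in the window works → until fails.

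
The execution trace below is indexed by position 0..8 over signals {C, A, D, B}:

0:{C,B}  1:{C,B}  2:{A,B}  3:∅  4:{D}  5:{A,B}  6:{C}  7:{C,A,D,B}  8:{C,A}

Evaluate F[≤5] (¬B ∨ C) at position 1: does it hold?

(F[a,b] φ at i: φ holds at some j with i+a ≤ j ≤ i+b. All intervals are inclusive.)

Check (¬B ∨ C) at each j in [1,6]:
  j=1: true
  j=2: false
  j=3: true
  j=4: true
  j=5: false
  j=6: true
Found at j=1 → formula holds.

Yes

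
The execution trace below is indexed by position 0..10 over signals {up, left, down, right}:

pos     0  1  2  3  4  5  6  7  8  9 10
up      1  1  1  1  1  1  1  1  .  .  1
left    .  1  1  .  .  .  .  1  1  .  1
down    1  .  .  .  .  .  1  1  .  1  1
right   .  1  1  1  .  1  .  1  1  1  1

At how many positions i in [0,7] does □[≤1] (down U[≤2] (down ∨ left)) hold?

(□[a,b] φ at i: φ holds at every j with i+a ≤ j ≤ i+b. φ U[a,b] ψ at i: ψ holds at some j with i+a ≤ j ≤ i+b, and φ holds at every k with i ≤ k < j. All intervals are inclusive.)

Evaluate at each i in [0,7]:
  i=0: ✓ (all of [0,1])
  i=1: ✓ (all of [1,2])
  i=2: ✗ (fails at j=3)
  i=3: ✗ (fails at j=3)
  i=4: ✗ (fails at j=4)
  i=5: ✗ (fails at j=5)
  i=6: ✓ (all of [6,7])
  i=7: ✓ (all of [7,8])
Positions where it holds: {0, 1, 6, 7} → 4.

4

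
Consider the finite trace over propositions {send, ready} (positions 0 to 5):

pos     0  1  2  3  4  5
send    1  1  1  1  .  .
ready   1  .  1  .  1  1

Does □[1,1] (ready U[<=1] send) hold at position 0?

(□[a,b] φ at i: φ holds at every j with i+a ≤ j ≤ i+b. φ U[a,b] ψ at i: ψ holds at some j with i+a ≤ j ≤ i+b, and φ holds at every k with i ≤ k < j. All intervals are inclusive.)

True

Check (ready U[<=1] send) at every j in [1,1]:
  j=1: holds
All positions satisfy it → formula holds.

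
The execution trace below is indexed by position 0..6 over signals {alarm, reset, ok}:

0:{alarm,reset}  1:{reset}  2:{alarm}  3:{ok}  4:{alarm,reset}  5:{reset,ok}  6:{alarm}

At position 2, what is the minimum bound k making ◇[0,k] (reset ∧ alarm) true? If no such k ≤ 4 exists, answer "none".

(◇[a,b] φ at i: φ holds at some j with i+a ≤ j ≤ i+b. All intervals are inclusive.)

2

Scan j = 2,3,… for (reset ∧ alarm):
  j=2: fails
  j=3: fails
  j=4: holds
First hit at j=4, so smallest k = 4-2 = 2.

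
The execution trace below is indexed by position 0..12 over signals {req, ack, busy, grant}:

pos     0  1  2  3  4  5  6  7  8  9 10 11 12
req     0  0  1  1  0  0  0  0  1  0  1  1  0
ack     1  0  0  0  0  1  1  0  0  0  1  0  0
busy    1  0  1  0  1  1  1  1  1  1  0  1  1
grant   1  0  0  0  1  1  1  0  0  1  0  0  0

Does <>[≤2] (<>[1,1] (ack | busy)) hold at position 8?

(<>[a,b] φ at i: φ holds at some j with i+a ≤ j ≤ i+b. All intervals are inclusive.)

Check <>[1,1] (ack | busy) at each j in [8,10]:
  j=8: holds (witness at 9)
  j=9: holds (witness at 10)
  j=10: holds (witness at 11)
Found at j=8 → formula holds.

Yes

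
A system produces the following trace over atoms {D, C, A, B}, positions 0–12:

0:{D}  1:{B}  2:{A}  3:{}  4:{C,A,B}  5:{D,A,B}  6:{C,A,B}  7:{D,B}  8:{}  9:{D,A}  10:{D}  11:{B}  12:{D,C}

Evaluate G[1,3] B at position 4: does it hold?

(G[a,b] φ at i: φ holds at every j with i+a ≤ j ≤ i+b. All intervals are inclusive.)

Yes

Check B at every j in [5,7]:
  j=5: true
  j=6: true
  j=7: true
All positions satisfy it → formula holds.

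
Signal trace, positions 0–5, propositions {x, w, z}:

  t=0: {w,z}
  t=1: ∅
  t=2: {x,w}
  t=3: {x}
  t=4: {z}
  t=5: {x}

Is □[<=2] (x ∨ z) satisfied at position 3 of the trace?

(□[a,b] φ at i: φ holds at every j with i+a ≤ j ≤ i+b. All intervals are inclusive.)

Check (x ∨ z) at every j in [3,5]:
  j=3: true
  j=4: true
  j=5: true
All positions satisfy it → formula holds.

Yes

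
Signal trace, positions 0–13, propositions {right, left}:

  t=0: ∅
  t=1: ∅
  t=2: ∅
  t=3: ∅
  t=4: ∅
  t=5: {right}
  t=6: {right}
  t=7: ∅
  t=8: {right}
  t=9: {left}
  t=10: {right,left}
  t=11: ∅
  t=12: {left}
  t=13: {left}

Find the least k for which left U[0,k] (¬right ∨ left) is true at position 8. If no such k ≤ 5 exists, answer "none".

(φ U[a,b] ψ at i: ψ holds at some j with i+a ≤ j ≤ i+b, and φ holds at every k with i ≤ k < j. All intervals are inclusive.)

none

Need earliest j ≥ 8 with (¬right ∨ left), and left at every k in [8,j-1].
  j=8: rhs fails.
  j=9: rhs holds but lhs fails at k=8.
  j=10: rhs holds but lhs fails at k=8.
  j=11: rhs holds but lhs fails at k=8.
  j=12: rhs holds but lhs fails at k=8.
  j=13: rhs holds but lhs fails at k=8.
No witness within the range → none.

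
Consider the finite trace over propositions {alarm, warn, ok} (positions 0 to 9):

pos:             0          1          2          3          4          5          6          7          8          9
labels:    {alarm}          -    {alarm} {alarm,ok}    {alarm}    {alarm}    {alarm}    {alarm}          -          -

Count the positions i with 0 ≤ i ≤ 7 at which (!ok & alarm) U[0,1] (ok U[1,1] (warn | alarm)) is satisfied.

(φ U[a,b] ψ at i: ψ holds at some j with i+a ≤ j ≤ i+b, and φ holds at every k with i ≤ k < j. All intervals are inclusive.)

Evaluate at each i in [0,7]:
  i=0: ✗ (no rhs in [0,1])
  i=1: ✗ (no rhs in [1,2])
  i=2: ✓ (rhs at j=3; lhs holds on [2,2])
  i=3: ✓ (rhs at j=3)
  i=4: ✗ (no rhs in [4,5])
  i=5: ✗ (no rhs in [5,6])
  i=6: ✗ (no rhs in [6,7])
  i=7: ✗ (no rhs in [7,8])
Positions where it holds: {2, 3} → 2.

2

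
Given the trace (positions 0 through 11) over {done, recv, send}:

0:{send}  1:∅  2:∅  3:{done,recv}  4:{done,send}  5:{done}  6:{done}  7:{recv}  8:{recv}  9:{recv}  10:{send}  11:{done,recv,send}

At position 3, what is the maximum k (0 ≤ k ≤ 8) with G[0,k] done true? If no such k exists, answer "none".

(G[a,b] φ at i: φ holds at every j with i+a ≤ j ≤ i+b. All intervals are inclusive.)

3

done must hold from j=3 onward; find where it first fails.
  j=3: holds
  j=4: holds
  j=5: holds
  j=6: holds
  j=7: fails
Holds on [3,6], so largest k = 3.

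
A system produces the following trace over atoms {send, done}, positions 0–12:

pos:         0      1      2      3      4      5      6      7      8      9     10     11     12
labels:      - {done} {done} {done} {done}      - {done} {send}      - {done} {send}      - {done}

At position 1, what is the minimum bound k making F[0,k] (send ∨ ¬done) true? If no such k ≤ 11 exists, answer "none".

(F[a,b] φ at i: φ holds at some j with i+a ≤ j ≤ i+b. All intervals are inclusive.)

4

Scan j = 1,2,… for (send ∨ ¬done):
  j=1: fails
  j=2: fails
  j=3: fails
  j=4: fails
  j=5: holds
First hit at j=5, so smallest k = 5-1 = 4.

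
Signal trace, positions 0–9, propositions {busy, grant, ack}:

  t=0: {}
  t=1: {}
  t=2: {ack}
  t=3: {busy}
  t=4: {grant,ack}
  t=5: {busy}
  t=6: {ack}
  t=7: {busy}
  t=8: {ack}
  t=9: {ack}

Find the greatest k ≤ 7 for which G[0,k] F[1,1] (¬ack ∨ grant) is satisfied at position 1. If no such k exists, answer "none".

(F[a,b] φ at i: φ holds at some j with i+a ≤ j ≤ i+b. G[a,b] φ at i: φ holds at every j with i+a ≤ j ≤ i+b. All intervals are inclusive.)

F[1,1] (¬ack ∨ grant) must hold from j=1 onward; find where it first fails.
  j=1: fails → no k works.

none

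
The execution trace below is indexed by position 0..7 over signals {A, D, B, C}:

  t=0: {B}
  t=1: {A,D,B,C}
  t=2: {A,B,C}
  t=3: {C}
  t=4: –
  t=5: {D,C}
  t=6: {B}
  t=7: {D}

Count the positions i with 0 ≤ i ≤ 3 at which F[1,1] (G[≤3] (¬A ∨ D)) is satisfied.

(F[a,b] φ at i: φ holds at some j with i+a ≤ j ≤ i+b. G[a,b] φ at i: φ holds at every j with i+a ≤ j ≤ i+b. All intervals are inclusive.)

Evaluate at each i in [0,3]:
  i=0: ✗ (none in [1,1])
  i=1: ✗ (none in [2,2])
  i=2: ✓ (witness j=3)
  i=3: ✓ (witness j=4)
Positions where it holds: {2, 3} → 2.

2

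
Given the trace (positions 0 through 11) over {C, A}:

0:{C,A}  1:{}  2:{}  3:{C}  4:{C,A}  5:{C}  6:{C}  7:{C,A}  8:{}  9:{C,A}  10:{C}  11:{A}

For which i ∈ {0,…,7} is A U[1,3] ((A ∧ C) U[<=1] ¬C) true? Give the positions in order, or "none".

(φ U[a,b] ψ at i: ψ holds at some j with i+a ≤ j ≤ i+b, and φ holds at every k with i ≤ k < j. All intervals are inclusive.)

Evaluate at each i in [0,7]:
  i=0: ✓ (rhs at j=1; lhs holds on [0,0])
  i=1: ✗ (lhs fails at k=1 before rhs at j=2)
  i=2: ✗ (no rhs in [3,5])
  i=3: ✗ (no rhs in [4,6])
  i=4: ✗ (lhs fails at k=5 before rhs at j=7)
  i=5: ✗ (lhs fails at k=5 before rhs at j=7)
  i=6: ✗ (lhs fails at k=6 before rhs at j=7)
  i=7: ✓ (rhs at j=8; lhs holds on [7,7])

0, 7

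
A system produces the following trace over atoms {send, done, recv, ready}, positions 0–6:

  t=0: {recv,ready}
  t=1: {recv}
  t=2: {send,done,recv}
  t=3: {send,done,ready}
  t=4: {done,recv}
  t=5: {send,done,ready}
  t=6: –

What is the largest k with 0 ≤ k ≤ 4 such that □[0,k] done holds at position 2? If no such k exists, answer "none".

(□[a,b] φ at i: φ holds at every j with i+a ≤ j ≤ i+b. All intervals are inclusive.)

done must hold from j=2 onward; find where it first fails.
  j=2: holds
  j=3: holds
  j=4: holds
  j=5: holds
  j=6: fails
Holds on [2,5], so largest k = 3.

3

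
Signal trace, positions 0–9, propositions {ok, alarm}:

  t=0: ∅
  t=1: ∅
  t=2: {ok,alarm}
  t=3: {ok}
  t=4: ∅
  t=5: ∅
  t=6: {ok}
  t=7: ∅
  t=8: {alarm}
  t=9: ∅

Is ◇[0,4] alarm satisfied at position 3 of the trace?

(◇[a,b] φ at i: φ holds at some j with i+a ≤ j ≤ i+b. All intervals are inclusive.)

Check alarm at each j in [3,7]:
  j=3: false
  j=4: false
  j=5: false
  j=6: false
  j=7: false
No position in the window satisfies it → formula fails.

False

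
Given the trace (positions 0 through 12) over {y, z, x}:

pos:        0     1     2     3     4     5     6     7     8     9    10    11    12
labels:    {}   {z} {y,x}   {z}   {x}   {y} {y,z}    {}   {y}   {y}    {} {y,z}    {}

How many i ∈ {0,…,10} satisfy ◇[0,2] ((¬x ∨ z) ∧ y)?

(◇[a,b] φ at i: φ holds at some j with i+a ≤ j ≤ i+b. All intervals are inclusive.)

8

Evaluate at each i in [0,10]:
  i=0: ✗ (none in [0,2])
  i=1: ✗ (none in [1,3])
  i=2: ✗ (none in [2,4])
  i=3: ✓ (witness j=5)
  i=4: ✓ (witness j=5)
  i=5: ✓ (witness j=5)
  i=6: ✓ (witness j=6)
  i=7: ✓ (witness j=8)
  i=8: ✓ (witness j=8)
  i=9: ✓ (witness j=9)
  i=10: ✓ (witness j=11)
Positions where it holds: {3, 4, 5, 6, 7, 8, 9, 10} → 8.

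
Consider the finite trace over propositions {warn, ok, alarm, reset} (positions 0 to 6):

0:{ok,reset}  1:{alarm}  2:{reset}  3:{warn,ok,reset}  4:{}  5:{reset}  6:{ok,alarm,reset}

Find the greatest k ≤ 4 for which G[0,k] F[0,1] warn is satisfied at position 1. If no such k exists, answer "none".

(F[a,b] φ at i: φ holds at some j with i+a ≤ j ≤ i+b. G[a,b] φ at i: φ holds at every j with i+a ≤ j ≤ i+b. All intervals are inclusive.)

F[0,1] warn must hold from j=1 onward; find where it first fails.
  j=1: fails → no k works.

none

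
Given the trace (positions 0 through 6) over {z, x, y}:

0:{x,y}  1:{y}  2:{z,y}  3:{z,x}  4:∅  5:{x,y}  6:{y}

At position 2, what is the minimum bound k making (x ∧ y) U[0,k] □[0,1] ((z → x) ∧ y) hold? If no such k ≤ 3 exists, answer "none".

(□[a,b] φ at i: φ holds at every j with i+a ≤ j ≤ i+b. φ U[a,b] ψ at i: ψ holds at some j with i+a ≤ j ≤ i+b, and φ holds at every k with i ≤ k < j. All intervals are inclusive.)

Need earliest j ≥ 2 with □[0,1] ((z → x) ∧ y), and (x ∧ y) at every k in [2,j-1].
  j=2: rhs fails.
  j=3: rhs fails.
  j=4: rhs fails.
  j=5: rhs holds but lhs fails at k=2.
No witness within the range → none.

none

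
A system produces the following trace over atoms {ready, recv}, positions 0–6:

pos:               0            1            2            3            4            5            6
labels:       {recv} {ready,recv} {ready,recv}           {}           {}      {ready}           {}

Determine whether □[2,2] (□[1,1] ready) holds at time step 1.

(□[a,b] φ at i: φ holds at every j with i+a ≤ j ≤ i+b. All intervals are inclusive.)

Check □[1,1] ready at every j in [3,3]:
  j=3: fails at 4
Fails at j=3 → formula fails.

No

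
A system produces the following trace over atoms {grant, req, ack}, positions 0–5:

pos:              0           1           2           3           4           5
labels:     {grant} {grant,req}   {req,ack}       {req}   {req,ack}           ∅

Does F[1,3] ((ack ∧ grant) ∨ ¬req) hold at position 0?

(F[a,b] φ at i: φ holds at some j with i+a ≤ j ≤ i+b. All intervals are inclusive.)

Check ((ack ∧ grant) ∨ ¬req) at each j in [1,3]:
  j=1: false
  j=2: false
  j=3: false
No position in the window satisfies it → formula fails.

No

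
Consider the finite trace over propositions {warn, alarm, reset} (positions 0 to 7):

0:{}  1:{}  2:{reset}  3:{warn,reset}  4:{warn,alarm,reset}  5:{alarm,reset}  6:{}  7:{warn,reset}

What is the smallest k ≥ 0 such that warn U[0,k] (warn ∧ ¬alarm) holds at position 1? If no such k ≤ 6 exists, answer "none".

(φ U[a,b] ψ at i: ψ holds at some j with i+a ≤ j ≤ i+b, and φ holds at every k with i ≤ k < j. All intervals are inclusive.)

Need earliest j ≥ 1 with (warn ∧ ¬alarm), and warn at every k in [1,j-1].
  j=1: rhs fails.
  j=2: rhs fails.
  j=3: rhs holds but lhs fails at k=1.
  j=4: rhs fails.
  j=5: rhs fails.
  j=6: rhs fails.
  j=7: rhs holds but lhs fails at k=1.
No witness within the range → none.

none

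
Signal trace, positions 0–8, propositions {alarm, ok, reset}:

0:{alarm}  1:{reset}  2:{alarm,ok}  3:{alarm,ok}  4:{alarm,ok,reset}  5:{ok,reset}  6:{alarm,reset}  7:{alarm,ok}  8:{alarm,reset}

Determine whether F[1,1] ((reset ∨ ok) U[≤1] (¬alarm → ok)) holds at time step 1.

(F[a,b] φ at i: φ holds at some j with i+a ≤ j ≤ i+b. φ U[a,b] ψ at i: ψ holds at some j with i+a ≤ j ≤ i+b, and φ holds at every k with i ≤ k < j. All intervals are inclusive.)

Yes

Check ((reset ∨ ok) U[≤1] (¬alarm → ok)) at each j in [2,2]:
  j=2: holds
Found at j=2 → formula holds.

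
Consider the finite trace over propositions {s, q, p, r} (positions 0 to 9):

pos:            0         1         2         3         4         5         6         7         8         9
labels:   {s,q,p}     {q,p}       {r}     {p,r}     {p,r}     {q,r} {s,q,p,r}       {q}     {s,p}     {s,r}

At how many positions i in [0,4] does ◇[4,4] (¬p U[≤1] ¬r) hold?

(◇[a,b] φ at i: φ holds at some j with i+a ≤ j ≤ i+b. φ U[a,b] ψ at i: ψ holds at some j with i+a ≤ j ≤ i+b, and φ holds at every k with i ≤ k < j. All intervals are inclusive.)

Evaluate at each i in [0,4]:
  i=0: ✗ (none in [4,4])
  i=1: ✗ (none in [5,5])
  i=2: ✗ (none in [6,6])
  i=3: ✓ (witness j=7)
  i=4: ✓ (witness j=8)
Positions where it holds: {3, 4} → 2.

2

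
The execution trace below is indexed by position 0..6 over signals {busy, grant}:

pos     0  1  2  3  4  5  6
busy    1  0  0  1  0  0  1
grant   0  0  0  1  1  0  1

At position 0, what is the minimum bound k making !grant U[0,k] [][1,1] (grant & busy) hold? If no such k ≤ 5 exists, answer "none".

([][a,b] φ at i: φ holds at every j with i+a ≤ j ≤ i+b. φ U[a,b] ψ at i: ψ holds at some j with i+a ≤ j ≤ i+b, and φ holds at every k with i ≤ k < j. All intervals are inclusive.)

Need earliest j ≥ 0 with [][1,1] (grant & busy), and !grant at every k in [0,j-1].
  j=0: rhs fails.
  j=1: rhs fails.
  j=2: rhs holds; lhs holds on [0,1]. k = 2.

2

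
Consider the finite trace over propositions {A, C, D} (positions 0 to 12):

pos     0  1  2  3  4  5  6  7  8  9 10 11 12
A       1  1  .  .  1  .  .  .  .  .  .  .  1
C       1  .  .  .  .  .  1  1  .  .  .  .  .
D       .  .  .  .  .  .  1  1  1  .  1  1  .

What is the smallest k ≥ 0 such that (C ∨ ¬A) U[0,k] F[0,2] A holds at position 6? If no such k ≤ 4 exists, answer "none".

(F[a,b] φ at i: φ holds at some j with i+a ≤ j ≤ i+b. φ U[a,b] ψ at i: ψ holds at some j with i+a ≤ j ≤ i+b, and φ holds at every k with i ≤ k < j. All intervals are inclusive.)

Need earliest j ≥ 6 with F[0,2] A, and (C ∨ ¬A) at every k in [6,j-1].
  j=6: rhs fails.
  j=7: rhs fails.
  j=8: rhs fails.
  j=9: rhs fails.
  j=10: rhs holds; lhs holds on [6,9]. k = 4.

4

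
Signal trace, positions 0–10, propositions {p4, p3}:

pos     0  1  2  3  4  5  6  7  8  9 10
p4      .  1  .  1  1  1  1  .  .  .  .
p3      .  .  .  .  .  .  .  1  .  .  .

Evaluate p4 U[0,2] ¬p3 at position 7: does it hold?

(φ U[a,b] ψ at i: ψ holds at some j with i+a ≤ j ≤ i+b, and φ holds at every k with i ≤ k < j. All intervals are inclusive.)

Need some j in [7,9] with ¬p3, and p4 at every k in [7,j-1].
  j=7: ¬p3 false.
  j=8: ¬p3 holds, but p4 fails at k=7 → not this j.
  j=9: ¬p3 holds, but p4 fails at k=7 → not this j.
No j in the window works → until fails.

No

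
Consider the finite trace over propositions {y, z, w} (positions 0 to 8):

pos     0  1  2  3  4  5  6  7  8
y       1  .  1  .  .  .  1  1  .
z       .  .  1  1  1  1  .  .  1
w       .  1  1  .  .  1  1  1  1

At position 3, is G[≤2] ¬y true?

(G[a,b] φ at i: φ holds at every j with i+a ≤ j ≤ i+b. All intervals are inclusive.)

Check ¬y at every j in [3,5]:
  j=3: true
  j=4: true
  j=5: true
All positions satisfy it → formula holds.

Holds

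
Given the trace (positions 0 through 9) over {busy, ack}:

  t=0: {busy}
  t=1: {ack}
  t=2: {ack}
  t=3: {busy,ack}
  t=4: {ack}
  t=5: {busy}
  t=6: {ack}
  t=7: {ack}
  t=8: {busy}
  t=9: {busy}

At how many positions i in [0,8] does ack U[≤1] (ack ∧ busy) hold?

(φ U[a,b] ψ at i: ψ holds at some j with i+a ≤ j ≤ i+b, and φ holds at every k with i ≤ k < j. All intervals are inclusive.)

Evaluate at each i in [0,8]:
  i=0: ✗ (no rhs in [0,1])
  i=1: ✗ (no rhs in [1,2])
  i=2: ✓ (rhs at j=3; lhs holds on [2,2])
  i=3: ✓ (rhs at j=3)
  i=4: ✗ (no rhs in [4,5])
  i=5: ✗ (no rhs in [5,6])
  i=6: ✗ (no rhs in [6,7])
  i=7: ✗ (no rhs in [7,8])
  i=8: ✗ (no rhs in [8,9])
Positions where it holds: {2, 3} → 2.

2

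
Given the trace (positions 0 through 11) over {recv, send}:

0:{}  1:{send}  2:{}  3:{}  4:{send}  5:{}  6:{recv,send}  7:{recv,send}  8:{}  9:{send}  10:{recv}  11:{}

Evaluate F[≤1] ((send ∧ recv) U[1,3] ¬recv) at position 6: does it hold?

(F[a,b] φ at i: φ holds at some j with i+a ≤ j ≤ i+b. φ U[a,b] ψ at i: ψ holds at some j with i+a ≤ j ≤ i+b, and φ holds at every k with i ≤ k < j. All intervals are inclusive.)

Yes

Check ((send ∧ recv) U[1,3] ¬recv) at each j in [6,7]:
  j=6: holds
  j=7: holds
Found at j=6 → formula holds.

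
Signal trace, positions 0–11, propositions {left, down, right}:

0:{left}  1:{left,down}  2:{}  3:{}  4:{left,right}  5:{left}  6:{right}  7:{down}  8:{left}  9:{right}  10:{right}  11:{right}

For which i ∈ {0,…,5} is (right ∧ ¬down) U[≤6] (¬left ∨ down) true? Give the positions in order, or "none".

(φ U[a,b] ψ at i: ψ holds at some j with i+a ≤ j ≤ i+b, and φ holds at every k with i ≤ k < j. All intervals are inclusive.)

Evaluate at each i in [0,5]:
  i=0: ✗ (lhs fails at k=0 before rhs at j=1)
  i=1: ✓ (rhs at j=1)
  i=2: ✓ (rhs at j=2)
  i=3: ✓ (rhs at j=3)
  i=4: ✗ (lhs fails at k=5 before rhs at j=6)
  i=5: ✗ (lhs fails at k=5 before rhs at j=6)

1, 2, 3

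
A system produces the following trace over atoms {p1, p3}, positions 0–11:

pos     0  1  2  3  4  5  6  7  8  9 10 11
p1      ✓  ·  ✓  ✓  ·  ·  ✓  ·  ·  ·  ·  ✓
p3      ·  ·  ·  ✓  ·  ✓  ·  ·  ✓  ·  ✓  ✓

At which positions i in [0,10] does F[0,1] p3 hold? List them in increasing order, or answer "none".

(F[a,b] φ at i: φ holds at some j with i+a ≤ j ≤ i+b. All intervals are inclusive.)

Evaluate at each i in [0,10]:
  i=0: ✗ (none in [0,1])
  i=1: ✗ (none in [1,2])
  i=2: ✓ (witness j=3)
  i=3: ✓ (witness j=3)
  i=4: ✓ (witness j=5)
  i=5: ✓ (witness j=5)
  i=6: ✗ (none in [6,7])
  i=7: ✓ (witness j=8)
  i=8: ✓ (witness j=8)
  i=9: ✓ (witness j=10)
  i=10: ✓ (witness j=10)

2, 3, 4, 5, 7, 8, 9, 10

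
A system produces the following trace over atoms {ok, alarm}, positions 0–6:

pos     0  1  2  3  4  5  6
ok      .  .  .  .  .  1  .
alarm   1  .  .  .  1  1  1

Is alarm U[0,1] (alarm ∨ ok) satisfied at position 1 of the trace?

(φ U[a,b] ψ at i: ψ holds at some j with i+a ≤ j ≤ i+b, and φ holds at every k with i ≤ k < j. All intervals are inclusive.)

Does not hold

Need some j in [1,2] with (alarm ∨ ok), and alarm at every k in [1,j-1].
  j=1: (alarm ∨ ok) false.
  j=2: (alarm ∨ ok) false.
No j in the window works → until fails.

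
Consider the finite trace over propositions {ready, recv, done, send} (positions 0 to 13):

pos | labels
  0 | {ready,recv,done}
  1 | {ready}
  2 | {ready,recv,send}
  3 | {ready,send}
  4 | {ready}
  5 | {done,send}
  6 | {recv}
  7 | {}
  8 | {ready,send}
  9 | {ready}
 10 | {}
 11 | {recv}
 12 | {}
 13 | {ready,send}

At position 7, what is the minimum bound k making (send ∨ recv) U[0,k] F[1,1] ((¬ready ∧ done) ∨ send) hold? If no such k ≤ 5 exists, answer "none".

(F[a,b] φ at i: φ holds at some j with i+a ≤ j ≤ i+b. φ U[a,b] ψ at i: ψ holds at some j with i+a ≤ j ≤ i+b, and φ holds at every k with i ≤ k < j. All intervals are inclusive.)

0

Need earliest j ≥ 7 with F[1,1] ((¬ready ∧ done) ∨ send), and (send ∨ recv) at every k in [7,j-1].
  j=7: rhs holds (empty prefix). k = 0.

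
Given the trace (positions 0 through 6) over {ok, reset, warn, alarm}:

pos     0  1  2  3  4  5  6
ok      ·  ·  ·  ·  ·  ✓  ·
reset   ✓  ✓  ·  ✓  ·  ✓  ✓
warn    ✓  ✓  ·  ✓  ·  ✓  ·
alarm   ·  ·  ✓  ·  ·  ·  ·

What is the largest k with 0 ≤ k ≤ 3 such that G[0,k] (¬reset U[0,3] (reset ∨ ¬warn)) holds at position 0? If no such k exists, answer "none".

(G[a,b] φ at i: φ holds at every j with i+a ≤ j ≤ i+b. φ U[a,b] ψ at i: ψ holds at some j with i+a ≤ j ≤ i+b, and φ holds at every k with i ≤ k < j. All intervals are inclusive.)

(¬reset U[0,3] (reset ∨ ¬warn)) must hold from j=0 onward; find where it first fails.
  j=0: holds
  j=1: holds
  j=2: holds
  j=3: holds
Holds through j=3; largest k = 3.

3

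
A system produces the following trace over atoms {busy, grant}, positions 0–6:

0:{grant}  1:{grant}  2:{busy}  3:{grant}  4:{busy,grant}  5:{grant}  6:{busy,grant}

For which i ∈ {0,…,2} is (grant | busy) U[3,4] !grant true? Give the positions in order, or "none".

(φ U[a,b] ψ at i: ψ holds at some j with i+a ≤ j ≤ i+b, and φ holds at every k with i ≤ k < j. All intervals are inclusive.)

Evaluate at each i in [0,2]:
  i=0: ✗ (no rhs in [3,4])
  i=1: ✗ (no rhs in [4,5])
  i=2: ✗ (no rhs in [5,6])

none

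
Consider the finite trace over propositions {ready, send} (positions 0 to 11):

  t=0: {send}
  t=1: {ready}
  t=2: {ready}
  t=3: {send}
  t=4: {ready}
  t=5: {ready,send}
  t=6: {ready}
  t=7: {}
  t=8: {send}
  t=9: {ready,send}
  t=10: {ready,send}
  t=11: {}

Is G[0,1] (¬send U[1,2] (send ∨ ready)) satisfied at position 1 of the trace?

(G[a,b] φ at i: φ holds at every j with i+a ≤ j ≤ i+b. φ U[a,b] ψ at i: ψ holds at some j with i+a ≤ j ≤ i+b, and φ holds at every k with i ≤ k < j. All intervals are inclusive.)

Yes

Check (¬send U[1,2] (send ∨ ready)) at every j in [1,2]:
  j=1: holds
  j=2: holds
All positions satisfy it → formula holds.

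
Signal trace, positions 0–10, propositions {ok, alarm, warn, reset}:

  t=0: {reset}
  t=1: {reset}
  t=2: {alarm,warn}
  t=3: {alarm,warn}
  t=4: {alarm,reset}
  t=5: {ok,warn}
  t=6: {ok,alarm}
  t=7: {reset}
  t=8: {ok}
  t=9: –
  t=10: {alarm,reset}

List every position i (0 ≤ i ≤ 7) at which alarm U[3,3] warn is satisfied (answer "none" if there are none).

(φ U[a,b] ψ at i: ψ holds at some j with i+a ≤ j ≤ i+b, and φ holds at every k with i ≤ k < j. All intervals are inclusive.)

Evaluate at each i in [0,7]:
  i=0: ✗ (lhs fails at k=0 before rhs at j=3)
  i=1: ✗ (no rhs in [4,4])
  i=2: ✓ (rhs at j=5; lhs holds on [2,4])
  i=3: ✗ (no rhs in [6,6])
  i=4: ✗ (no rhs in [7,7])
  i=5: ✗ (no rhs in [8,8])
  i=6: ✗ (no rhs in [9,9])
  i=7: ✗ (no rhs in [10,10])

2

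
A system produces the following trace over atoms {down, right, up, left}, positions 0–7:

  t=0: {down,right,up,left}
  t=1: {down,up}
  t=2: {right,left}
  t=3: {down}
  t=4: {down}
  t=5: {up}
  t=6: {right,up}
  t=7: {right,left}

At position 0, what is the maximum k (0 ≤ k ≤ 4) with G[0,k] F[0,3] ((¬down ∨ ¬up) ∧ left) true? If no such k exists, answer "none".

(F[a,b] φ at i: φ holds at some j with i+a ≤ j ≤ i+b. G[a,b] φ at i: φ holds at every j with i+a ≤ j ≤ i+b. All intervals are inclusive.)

F[0,3] ((¬down ∨ ¬up) ∧ left) must hold from j=0 onward; find where it first fails.
  j=0: holds
  j=1: holds
  j=2: holds
  j=3: fails
Holds on [0,2], so largest k = 2.

2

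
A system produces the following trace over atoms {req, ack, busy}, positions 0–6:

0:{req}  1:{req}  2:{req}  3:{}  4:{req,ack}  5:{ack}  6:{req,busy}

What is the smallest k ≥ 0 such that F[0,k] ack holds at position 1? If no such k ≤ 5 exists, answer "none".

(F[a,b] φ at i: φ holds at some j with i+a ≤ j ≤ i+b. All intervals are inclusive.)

Scan j = 1,2,… for ack:
  j=1: fails
  j=2: fails
  j=3: fails
  j=4: holds
First hit at j=4, so smallest k = 4-1 = 3.

3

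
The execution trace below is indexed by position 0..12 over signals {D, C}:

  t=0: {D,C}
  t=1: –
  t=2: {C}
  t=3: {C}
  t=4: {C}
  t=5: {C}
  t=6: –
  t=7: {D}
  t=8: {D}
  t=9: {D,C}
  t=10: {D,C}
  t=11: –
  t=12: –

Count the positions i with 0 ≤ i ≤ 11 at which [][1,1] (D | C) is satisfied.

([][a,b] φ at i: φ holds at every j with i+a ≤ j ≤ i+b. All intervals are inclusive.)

Evaluate at each i in [0,11]:
  i=0: ✗ (fails at j=1)
  i=1: ✓ (all of [2,2])
  i=2: ✓ (all of [3,3])
  i=3: ✓ (all of [4,4])
  i=4: ✓ (all of [5,5])
  i=5: ✗ (fails at j=6)
  i=6: ✓ (all of [7,7])
  i=7: ✓ (all of [8,8])
  i=8: ✓ (all of [9,9])
  i=9: ✓ (all of [10,10])
  i=10: ✗ (fails at j=11)
  i=11: ✗ (fails at j=12)
Positions where it holds: {1, 2, 3, 4, 6, 7, 8, 9} → 8.

8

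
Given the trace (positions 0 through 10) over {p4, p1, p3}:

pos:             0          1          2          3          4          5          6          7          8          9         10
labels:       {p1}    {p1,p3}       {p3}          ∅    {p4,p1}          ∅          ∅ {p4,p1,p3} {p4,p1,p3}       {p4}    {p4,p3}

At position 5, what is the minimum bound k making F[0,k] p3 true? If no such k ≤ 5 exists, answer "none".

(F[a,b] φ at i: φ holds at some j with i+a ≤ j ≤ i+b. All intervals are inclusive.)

Scan j = 5,6,… for p3:
  j=5: fails
  j=6: fails
  j=7: holds
First hit at j=7, so smallest k = 7-5 = 2.

2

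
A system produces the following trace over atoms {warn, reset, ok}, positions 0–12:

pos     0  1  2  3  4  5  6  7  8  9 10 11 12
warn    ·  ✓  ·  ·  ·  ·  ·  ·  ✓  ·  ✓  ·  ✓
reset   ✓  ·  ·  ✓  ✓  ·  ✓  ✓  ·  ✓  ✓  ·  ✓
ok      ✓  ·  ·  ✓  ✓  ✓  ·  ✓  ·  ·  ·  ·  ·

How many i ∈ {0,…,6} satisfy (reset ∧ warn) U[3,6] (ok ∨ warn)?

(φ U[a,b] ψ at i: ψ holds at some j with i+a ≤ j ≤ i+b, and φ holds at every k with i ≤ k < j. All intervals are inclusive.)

0

Evaluate at each i in [0,6]:
  i=0: ✗ (lhs fails at k=0 before rhs at j=3)
  i=1: ✗ (lhs fails at k=1 before rhs at j=4)
  i=2: ✗ (lhs fails at k=2 before rhs at j=5)
  i=3: ✗ (lhs fails at k=3 before rhs at j=7)
  i=4: ✗ (lhs fails at k=4 before rhs at j=7)
  i=5: ✗ (lhs fails at k=5 before rhs at j=8)
  i=6: ✗ (lhs fails at k=6 before rhs at j=10)
Positions where it holds: {} → 0.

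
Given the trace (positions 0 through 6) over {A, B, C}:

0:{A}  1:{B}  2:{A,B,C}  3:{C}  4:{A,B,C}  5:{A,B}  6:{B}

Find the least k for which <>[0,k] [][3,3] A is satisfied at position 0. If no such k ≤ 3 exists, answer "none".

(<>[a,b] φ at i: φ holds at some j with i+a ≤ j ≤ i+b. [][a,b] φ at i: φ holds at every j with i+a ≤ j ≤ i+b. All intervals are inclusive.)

1

Scan j = 0,1,… for [][3,3] A:
  j=0: fails
  j=1: holds
First hit at j=1, so smallest k = 1-0 = 1.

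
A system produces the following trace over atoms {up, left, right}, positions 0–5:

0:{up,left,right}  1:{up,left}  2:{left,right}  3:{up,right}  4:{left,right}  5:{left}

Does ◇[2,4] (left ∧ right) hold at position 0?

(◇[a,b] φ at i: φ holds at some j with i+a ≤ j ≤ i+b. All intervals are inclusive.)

Check (left ∧ right) at each j in [2,4]:
  j=2: true
  j=3: false
  j=4: true
Found at j=2 → formula holds.

True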